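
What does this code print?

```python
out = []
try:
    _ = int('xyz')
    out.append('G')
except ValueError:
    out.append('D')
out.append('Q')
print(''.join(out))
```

Execution trace: 'D' (except ValueError) → 'Q' (after the try/except). Output: DQ

Answer: DQ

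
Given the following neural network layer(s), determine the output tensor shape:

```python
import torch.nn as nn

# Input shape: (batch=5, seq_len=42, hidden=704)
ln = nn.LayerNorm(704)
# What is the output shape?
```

Input: (5, 42, 704) -> Output: (5, 42, 704)

Answer: (5, 42, 704)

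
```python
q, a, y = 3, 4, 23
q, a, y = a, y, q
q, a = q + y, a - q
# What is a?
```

Trace:
`q, a, y = 3, 4, 23` → q = 3; a = 4; y = 23
`q, a, y = a, y, q` → q = 4; a = 23; y = 3
`q, a = q + y, a - q` → q = 7; a = 19
So a = 19

Answer: 19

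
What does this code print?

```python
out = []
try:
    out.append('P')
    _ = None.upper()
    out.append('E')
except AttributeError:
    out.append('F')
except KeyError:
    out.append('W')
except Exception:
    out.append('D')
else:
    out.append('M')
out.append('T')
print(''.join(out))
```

Execution trace: 'P' (try body) → 'F' (except AttributeError) → 'T' (after the try/except). Output: PFT

Answer: PFT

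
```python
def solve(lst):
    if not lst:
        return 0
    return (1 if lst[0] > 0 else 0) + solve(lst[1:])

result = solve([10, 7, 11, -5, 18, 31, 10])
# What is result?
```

Count of positive elements in [10, 7, 11, -5, 18, 31, 10] = 6

Answer: 6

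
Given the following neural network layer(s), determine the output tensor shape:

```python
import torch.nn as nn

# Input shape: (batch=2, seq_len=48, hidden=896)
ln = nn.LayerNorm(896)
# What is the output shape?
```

Input: (2, 48, 896) -> Output: (2, 48, 896)

Answer: (2, 48, 896)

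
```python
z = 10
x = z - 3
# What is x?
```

Trace:
`z = 10` → z = 10
`x = z - 3` → x = 7
So x = 7

Answer: 7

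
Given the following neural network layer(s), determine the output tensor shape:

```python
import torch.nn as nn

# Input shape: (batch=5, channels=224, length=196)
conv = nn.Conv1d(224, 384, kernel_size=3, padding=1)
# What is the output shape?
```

Input: (5, 224, 196) -> Output: (5, 384, 196)

Answer: (5, 384, 196)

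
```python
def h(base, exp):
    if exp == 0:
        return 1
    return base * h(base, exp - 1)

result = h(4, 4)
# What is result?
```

h(4, 4) = 4 * 4 * 4 * 4 = 256

Answer: 256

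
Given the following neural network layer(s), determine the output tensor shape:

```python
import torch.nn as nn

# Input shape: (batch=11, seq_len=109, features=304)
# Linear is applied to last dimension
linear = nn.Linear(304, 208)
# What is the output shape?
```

Input: (11, 109, 304) -> Output: (11, 109, 208)

Answer: (11, 109, 208)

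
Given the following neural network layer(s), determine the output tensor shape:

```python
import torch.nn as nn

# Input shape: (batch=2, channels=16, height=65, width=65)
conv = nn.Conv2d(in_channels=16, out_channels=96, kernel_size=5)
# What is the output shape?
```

Input: (2, 16, 65, 65) -> Output: (2, 96, 61, 61)

Answer: (2, 96, 61, 61)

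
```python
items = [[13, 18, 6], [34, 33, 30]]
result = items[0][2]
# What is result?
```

Trace:
`items = [[13, 18, 6], [34, 33, 30]]` → items = [[13, 18, 6], [34, 33, 30]]
`result = items[0][2]` → result = 6
So result = 6

Answer: 6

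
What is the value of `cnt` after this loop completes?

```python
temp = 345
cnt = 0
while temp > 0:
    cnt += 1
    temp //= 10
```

Count digits by repeated division by 10
`cnt` takes the values: 0 → 1 → 2 → 3

Answer: 3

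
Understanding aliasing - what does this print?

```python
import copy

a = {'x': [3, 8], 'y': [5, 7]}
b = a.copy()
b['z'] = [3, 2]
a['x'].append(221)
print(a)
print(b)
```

Key concept: shallow copy of dict with mutable values.
Step by step:
`a = {'x': [3, 8], 'y': [5, 7]}` → a = {'x': [3, 8], 'y': [5, 7]}
`b = a.copy()` → b = {'x': [3, 8], 'y': [5, 7]}
`b['z'] = [3, 2]` → b = {'x': [3, 8], 'y': [5, 7], 'z': [3, 2]}
`a['x'].append(221)` → a = {'x': [3, 8, 221], 'y': [5, 7]}; b = {'x': [3, 8, 221], 'y': [5, 7], 'z': [3, 2]}
`print(a)` → prints {'x': [3, 8, 221], 'y': [5, 7]}
`print(b)` → prints {'x': [3, 8, 221], 'y': [5, 7], 'z': [3, 2]}

Answer:
{'x': [3, 8, 221], 'y': [5, 7]}
{'x': [3, 8, 221], 'y': [5, 7], 'z': [3, 2]}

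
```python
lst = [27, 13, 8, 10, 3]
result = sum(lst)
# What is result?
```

Trace:
`lst = [27, 13, 8, 10, 3]` → lst = [27, 13, 8, 10, 3]
`result = sum(lst)` → result = 61
So result = 61

Answer: 61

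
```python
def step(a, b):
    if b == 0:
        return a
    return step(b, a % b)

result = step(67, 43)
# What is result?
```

step(67, 43) -> step(43, 24) -> step(24, 19) -> step(19, 5) -> step(5, 4) -> step(4, 1) -> step(1, 0) -> 1

Answer: 1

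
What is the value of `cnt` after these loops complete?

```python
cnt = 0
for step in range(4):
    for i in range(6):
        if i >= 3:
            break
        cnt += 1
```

Inner breaks at 3, outer runs 4 times
`cnt` takes the values: 0 → 1 → 2 → 3 → 4 → 5 → 6 → 7 → 8 → 9 → 10 → 11 → 12

Answer: 12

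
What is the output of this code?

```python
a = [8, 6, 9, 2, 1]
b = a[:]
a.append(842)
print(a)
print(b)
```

Key concept: slice [:] creates copy.
Step by step:
`a = [8, 6, 9, 2, 1]` → a = [8, 6, 9, 2, 1]
`b = a[:]` → b = [8, 6, 9, 2, 1]
`a.append(842)` → a = [8, 6, 9, 2, 1, 842]
`print(a)` → prints [8, 6, 9, 2, 1, 842]
`print(b)` → prints [8, 6, 9, 2, 1]

Answer:
[8, 6, 9, 2, 1, 842]
[8, 6, 9, 2, 1]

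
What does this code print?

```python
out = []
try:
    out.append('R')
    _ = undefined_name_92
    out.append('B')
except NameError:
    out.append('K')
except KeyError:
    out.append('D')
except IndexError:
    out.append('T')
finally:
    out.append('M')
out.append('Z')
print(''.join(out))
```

Execution trace: 'R' (try body) → 'K' (except NameError) → 'M' (finally) → 'Z' (after the try/except). Output: RKMZ

Answer: RKMZ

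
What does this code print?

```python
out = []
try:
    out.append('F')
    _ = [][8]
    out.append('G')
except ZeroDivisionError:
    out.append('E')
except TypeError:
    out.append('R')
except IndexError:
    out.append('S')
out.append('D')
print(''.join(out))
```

Execution trace: 'F' (try body) → 'S' (except IndexError) → 'D' (after the try/except). Output: FSD

Answer: FSD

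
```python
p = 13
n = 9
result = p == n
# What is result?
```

Trace:
`p = 13` → p = 13
`n = 9` → n = 9
`result = p == n` → result = False
So result = False

Answer: False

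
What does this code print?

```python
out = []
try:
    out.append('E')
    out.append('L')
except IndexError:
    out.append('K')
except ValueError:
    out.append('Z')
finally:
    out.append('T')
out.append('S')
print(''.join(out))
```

Execution trace: 'E' (try body) → 'L' (try body, no exception) → 'T' (finally) → 'S' (after the try/except). Output: ELTS

Answer: ELTS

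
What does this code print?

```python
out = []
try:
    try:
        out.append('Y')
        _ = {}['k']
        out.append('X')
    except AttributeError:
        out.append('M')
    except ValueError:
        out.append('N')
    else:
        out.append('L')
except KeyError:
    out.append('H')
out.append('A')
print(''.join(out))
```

Execution trace: 'Y' (inner try body) → 'H' (outer except KeyError) → 'A' (after the try/except). Output: YHA

Answer: YHA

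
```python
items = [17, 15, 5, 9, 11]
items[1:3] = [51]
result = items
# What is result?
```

Trace:
`items = [17, 15, 5, 9, 11]` → items = [17, 15, 5, 9, 11]
`items[1:3] = [51]` → items = [17, 51, 9, 11]
`result = items` → result = [17, 51, 9, 11]
So result = [17, 51, 9, 11]

Answer: [17, 51, 9, 11]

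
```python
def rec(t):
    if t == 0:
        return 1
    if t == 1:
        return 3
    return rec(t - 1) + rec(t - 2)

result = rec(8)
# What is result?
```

Build up from base cases: rec(0)=1, rec(1)=3, rec(2)=4, rec(3)=7, rec(4)=11, rec(5)=18, rec(6)=29, ..., rec(8)=76

Answer: 76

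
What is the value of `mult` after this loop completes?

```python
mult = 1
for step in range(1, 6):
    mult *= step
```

5! = 120
`mult` takes the values: 1 → 2 → 6 → 24 → 120

Answer: 120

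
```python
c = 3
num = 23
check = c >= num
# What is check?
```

Trace:
`c = 3` → c = 3
`num = 23` → num = 23
`check = c >= num` → check = False
So check = False

Answer: False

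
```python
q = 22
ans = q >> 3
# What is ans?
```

Trace:
`q = 22` → q = 22
`ans = q >> 3` → ans = 2
So ans = 2

Answer: 2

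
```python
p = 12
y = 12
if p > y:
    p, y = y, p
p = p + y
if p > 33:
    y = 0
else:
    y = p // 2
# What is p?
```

Trace:
`p = 12` → p = 12
`y = 12` → y = 12
`if p > y: ...` → p > y is False → no variable changes
`p = p + y` → p = 24
`if p > 33: ...` → p > 33 is False, take else branch → no variable changes
So p = 24

Answer: 24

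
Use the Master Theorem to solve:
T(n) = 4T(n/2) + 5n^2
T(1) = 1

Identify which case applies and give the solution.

a=4, b=2, f(n)=5n^2. log_2(4) = 2. Since c=2 = 2, Case 2 applies: T(n) = Θ(n^log_b(a) · log n) = O(n^2 log n).

Answer: O(n^2 log n) - Case 2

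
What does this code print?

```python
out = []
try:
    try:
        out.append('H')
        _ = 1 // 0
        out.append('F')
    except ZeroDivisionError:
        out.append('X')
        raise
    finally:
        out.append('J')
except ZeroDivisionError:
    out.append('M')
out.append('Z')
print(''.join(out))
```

Execution trace: 'H' (try body) → 'X' (except ZeroDivisionError) → 'J' (finally) → 'M' (outer except ZeroDivisionError) → 'Z' (after the try/except). Output: HXJMZ

Answer: HXJMZ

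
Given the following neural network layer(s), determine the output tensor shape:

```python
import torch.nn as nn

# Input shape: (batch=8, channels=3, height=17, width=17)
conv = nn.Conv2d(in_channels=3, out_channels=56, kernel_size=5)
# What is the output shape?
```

Input: (8, 3, 17, 17) -> Output: (8, 56, 13, 13)

Answer: (8, 56, 13, 13)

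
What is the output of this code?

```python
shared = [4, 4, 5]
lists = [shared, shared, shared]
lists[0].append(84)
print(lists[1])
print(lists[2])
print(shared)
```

Key concept: list of same reference.
Step by step:
`shared = [4, 4, 5]` → shared = [4, 4, 5]
`lists = [shared, shared, shared]` → lists = [[4, 4, 5], [4, 4, 5], [4, 4, 5]]
`lists[0].append(84)` → shared = [4, 4, 5, 84]; lists = [[4, 4, 5, 84], [4, 4, 5, 84], [4, 4, 5, 84]]
`print(lists[1])` → prints [4, 4, 5, 84]
`print(lists[2])` → prints [4, 4, 5, 84]
`print(shared)` → prints [4, 4, 5, 84]

Answer:
[4, 4, 5, 84]
[4, 4, 5, 84]
[4, 4, 5, 84]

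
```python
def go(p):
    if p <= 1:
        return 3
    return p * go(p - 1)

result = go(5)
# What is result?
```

go(5) = 5 * 4 * 3 * 2 * 3 = 360

Answer: 360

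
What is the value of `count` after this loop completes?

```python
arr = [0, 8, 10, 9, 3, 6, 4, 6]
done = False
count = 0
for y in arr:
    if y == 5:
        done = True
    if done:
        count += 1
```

Count elements after first 5 in [0, 8, 10, 9, 3, 6, 4, 6]
`count` takes the values: 0

Answer: 0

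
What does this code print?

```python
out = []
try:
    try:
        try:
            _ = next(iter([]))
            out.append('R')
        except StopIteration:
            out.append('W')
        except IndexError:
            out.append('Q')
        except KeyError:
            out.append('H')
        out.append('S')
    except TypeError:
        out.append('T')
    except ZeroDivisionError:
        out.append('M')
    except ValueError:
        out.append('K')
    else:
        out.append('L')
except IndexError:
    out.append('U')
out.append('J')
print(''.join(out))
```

Execution trace: 'W' (inner except StopIteration) → 'S' (try body, no exception) → 'L' (else) → 'J' (after the try/except). Output: WSLJ

Answer: WSLJ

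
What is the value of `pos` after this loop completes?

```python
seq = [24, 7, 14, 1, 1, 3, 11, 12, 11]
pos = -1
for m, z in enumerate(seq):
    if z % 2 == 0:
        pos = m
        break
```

First even number index in [24, 7, 14, 1, 1, 3, 11, 12, 11]
`pos` takes the values: -1 → 0

Answer: 0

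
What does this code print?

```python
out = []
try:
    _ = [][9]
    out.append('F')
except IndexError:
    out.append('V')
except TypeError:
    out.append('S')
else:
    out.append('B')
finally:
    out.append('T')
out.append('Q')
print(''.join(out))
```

Execution trace: 'V' (except IndexError) → 'T' (finally) → 'Q' (after the try/except). Output: VTQ

Answer: VTQ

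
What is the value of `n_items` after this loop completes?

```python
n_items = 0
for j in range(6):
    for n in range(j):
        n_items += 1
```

Triangle number: 0+1+2+...+5
`n_items` takes the values: 0 → 1 → 2 → 3 → 4 → 5 → 6 → 7 → 8 → 9 → 10 → 11 → 12 → 13 → 14 → 15

Answer: 15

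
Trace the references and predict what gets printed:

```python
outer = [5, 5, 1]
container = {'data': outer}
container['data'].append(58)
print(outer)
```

Key concept: dict holds reference to list.
Step by step:
`outer = [5, 5, 1]` → outer = [5, 5, 1]
`container = {'data': outer}` → container = {'data': [5, 5, 1]}
`container['data'].append(58)` → outer = [5, 5, 1, 58]; container = {'data': [5, 5, 1, 58]}
`print(outer)` → prints [5, 5, 1, 58]

Answer: [5, 5, 1, 58]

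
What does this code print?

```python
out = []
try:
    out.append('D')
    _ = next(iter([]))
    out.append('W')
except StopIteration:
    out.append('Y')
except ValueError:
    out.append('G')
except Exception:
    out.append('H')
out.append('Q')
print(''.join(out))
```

Execution trace: 'D' (try body) → 'Y' (except StopIteration) → 'Q' (after the try/except). Output: DYQ

Answer: DYQ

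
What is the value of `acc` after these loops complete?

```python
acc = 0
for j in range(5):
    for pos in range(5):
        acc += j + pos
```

Sum of all j+pos for j,pos in 5x5
`acc` takes the values: 0 → 1 → 3 → 6 → 10 → 11 → 13 → 16 → 20 → 25 → 27 → 30 → 34 → 39 → 45 → 48 → 52 → 57 → 63 → 70 → 74 → 79 → 85 → 92 → 100

Answer: 100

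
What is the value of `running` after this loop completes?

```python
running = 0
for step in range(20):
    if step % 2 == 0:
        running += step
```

Sum of even numbers 0 to 19
`running` takes the values: 0 → 2 → 6 → 12 → 20 → 30 → 42 → 56 → 72 → 90

Answer: 90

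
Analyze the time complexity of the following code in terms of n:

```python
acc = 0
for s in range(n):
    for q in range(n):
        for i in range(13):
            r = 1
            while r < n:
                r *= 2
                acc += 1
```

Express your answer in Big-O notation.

Each loop level contributes: n × n × 1 × log n. Multiplying the contributions gives O(n^2 log n).

Answer: O(n^2 log n)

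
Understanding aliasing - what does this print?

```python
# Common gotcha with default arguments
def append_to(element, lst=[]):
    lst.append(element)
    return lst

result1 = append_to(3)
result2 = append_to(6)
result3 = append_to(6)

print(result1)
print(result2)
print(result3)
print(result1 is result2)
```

Key concept: mutable default argument gotcha.
Step by step:
`result1 = append_to(3)` → result1 = [3]
`result2 = append_to(6)` → result1 = [3, 6] (same object as result2); result2 = [3, 6] (same object as result1)
`result3 = append_to(6)` → result1 = [3, 6, 6] (same object as result2, result3); result2 = [3, 6, 6] (same object as result1, result3); result3 = [3, 6, 6] (same object as result1, result2)
`print(result1)` → prints [3, 6, 6]
`print(result2)` → prints [3, 6, 6]
`print(result3)` → prints [3, 6, 6]
`print(result1 is result2)` → prints True

Answer:
[3, 6, 6]
[3, 6, 6]
[3, 6, 6]
True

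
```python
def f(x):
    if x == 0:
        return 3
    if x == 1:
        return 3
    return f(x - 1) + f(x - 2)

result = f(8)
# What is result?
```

Build up from base cases: f(0)=3, f(1)=3, f(2)=6, f(3)=9, f(4)=15, f(5)=24, f(6)=39, ..., f(8)=102

Answer: 102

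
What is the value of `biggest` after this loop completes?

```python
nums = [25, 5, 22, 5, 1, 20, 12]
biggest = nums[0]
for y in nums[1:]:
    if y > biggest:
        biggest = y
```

Maximum of [25, 5, 22, 5, 1, 20, 12]
`biggest` takes the values: 25

Answer: 25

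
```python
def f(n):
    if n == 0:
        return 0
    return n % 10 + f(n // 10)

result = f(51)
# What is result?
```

Sum of digits of 51: 1 + 5 = 6

Answer: 6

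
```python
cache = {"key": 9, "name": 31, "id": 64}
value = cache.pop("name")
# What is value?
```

Trace:
`cache = {"key": 9, "name": 31, "id": 64}` → cache = {'key': 9, 'name': 31, 'id': 64}
`value = cache.pop("name")` → cache = {'key': 9, 'id': 64}; value = 31
So value = 31

Answer: 31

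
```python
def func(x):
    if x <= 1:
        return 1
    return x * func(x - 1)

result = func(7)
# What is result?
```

func(7) = 7 * 6 * 5 * 4 * 3 * 2 * 1 = 5040

Answer: 5040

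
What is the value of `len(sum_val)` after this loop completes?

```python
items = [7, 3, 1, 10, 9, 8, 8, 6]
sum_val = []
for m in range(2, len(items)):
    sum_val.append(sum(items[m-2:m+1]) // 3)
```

Number of 3-element averages
`sum_val` takes the values: [] → [3] → [3, 4] → [3, 4, 6] → [3, 4, 6, 9] → [3, 4, 6, 9, 8] → [3, 4, 6, 9, 8, 7]
So `len(sum_val)` = 6

Answer: 6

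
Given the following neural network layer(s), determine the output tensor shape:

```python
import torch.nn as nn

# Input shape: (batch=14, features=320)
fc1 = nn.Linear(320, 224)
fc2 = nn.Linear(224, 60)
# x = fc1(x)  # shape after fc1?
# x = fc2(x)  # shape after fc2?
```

Input: (14, 320) -> after fc1: (14, 224) -> Output: (14, 60)

Answer: (14, 60)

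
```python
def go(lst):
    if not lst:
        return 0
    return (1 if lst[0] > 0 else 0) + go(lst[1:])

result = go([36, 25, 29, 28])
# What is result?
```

Count of positive elements in [36, 25, 29, 28] = 4

Answer: 4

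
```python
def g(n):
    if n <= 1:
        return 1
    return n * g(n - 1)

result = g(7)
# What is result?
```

g(7) = 7 * 6 * 5 * 4 * 3 * 2 * 1 = 5040

Answer: 5040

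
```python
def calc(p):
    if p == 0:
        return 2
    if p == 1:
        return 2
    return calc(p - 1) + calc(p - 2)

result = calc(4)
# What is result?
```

Build up from base cases: calc(0)=2, calc(1)=2, calc(2)=4, calc(3)=6, calc(4)=10

Answer: 10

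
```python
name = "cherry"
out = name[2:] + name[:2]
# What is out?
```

Trace:
`name = "cherry"` → name = 'cherry'
`out = name[2:] + name[:2]` → out = 'errych'
So out = 'errych'

Answer: 'errych'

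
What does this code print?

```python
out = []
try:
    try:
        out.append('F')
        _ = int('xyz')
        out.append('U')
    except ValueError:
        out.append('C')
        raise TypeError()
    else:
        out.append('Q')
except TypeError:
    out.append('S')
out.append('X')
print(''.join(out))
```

Execution trace: 'F' (inner try body) → 'C' (inner except ValueError) → 'S' (outer except TypeError) → 'X' (after the try/except). Output: FCSX

Answer: FCSX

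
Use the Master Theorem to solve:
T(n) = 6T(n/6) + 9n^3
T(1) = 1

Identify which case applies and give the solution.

a=6, b=6, f(n)=9n^3. log_6(6) = 1. Since c=3 > 1 and the regularity condition holds (6(n/6)^3 = (6/6^3)n^3 with 6/6^3 < 1), Case 3 applies: T(n) = Θ(f(n)) = O(n^3).

Answer: O(n^3) - Case 3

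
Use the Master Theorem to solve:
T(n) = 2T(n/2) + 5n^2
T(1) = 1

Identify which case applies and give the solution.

a=2, b=2, f(n)=5n^2. log_2(2) = 1. Since c=2 > 1 and the regularity condition holds (2(n/2)^2 = (2/2^2)n^2 with 2/2^2 < 1), Case 3 applies: T(n) = Θ(f(n)) = O(n^2).

Answer: O(n^2) - Case 3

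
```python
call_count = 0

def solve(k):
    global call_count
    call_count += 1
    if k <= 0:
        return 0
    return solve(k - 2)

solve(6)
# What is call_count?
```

Linear recursion stepping by 2: 4 calls from k=6 down to ≤0.

Answer: 4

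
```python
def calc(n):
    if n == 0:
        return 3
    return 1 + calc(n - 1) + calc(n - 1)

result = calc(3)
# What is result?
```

calc(n) = 1 + 2·calc(n-1), calc(0)=3. Closed form: (3+1)·2^3 - 1 = 31.

Answer: 31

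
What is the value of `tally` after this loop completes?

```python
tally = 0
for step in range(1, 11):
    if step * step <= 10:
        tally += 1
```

Count numbers where step² ≤ 10
`tally` takes the values: 0 → 1 → 2 → 3

Answer: 3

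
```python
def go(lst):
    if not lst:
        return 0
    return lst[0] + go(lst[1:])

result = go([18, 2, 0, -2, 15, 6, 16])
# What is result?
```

18 + 2 + 0 + (-2) + 15 + 6 + 16 + 0 = 55

Answer: 55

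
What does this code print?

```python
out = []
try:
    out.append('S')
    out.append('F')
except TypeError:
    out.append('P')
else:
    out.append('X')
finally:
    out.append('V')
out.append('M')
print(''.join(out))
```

Execution trace: 'S' (try body) → 'F' (try body, no exception) → 'X' (else) → 'V' (finally) → 'M' (after the try/except). Output: SFXVM

Answer: SFXVM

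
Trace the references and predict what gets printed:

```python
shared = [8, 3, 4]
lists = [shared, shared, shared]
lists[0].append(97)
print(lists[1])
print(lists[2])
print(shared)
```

Key concept: list of same reference.
Step by step:
`shared = [8, 3, 4]` → shared = [8, 3, 4]
`lists = [shared, shared, shared]` → lists = [[8, 3, 4], [8, 3, 4], [8, 3, 4]]
`lists[0].append(97)` → shared = [8, 3, 4, 97]; lists = [[8, 3, 4, 97], [8, 3, 4, 97], [8, 3, 4, 97]]
`print(lists[1])` → prints [8, 3, 4, 97]
`print(lists[2])` → prints [8, 3, 4, 97]
`print(shared)` → prints [8, 3, 4, 97]

Answer:
[8, 3, 4, 97]
[8, 3, 4, 97]
[8, 3, 4, 97]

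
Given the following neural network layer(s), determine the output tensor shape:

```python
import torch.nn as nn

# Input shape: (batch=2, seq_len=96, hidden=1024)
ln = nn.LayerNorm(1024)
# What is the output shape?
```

Input: (2, 96, 1024) -> Output: (2, 96, 1024)

Answer: (2, 96, 1024)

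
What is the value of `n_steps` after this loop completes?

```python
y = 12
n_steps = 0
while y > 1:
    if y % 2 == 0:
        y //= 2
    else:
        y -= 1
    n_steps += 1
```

Steps to reduce 12 to 1
`n_steps` takes the values: 0 → 1 → 2 → 3 → 4

Answer: 4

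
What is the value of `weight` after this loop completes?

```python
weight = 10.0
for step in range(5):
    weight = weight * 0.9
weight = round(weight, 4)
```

Exponential decay: 10.0 * 0.9^5
`weight` takes the values: 10.0 → 9.0 → 8.1 → 7.29 → 6.561 → 5.9049

Answer: 5.9049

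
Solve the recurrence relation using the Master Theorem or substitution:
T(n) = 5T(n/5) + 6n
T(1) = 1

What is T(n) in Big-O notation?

By Master Theorem: a=5, b=5, f(n)=6n. Since log_5(5) = 1 and f(n) = Θ(n^1), Case 2 applies. T(n) = O(n log n).

Answer: O(n log n)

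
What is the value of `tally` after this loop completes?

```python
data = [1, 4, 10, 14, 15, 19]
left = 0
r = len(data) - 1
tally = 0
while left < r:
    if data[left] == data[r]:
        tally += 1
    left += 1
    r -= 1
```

Count matching pairs from ends
`tally` takes the values: 0

Answer: 0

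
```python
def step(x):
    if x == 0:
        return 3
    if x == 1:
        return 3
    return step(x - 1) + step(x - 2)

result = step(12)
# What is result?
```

Build up from base cases: step(0)=3, step(1)=3, step(2)=6, step(3)=9, step(4)=15, step(5)=24, step(6)=39, ..., step(12)=699

Answer: 699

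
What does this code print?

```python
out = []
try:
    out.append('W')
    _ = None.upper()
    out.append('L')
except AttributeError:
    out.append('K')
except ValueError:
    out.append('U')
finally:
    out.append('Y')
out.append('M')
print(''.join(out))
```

Execution trace: 'W' (try body) → 'K' (except AttributeError) → 'Y' (finally) → 'M' (after the try/except). Output: WKYM

Answer: WKYM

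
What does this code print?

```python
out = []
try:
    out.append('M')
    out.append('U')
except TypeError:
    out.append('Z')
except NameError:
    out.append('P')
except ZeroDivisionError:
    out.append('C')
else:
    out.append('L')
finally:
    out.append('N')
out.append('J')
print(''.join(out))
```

Execution trace: 'M' (try body) → 'U' (try body, no exception) → 'L' (else) → 'N' (finally) → 'J' (after the try/except). Output: MULNJ

Answer: MULNJ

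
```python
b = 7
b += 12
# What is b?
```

Trace:
`b = 7` → b = 7
`b += 12` → b = 19
So b = 19

Answer: 19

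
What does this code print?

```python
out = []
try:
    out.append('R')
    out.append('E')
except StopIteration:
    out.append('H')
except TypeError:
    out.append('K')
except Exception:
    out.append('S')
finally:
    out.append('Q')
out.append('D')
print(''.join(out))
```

Execution trace: 'R' (try body) → 'E' (try body, no exception) → 'Q' (finally) → 'D' (after the try/except). Output: REQD

Answer: REQD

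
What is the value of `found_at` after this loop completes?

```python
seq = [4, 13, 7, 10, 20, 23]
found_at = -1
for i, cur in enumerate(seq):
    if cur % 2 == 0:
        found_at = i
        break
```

First even number index in [4, 13, 7, 10, 20, 23]
`found_at` takes the values: -1 → 0

Answer: 0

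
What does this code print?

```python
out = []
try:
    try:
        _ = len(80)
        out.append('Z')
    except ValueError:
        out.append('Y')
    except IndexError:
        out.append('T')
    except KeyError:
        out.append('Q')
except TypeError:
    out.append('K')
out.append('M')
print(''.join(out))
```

Execution trace: 'K' (outer except TypeError) → 'M' (after the try/except). Output: KM

Answer: KM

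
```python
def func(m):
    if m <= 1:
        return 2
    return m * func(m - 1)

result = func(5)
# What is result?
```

func(5) = 5 * 4 * 3 * 2 * 2 = 240

Answer: 240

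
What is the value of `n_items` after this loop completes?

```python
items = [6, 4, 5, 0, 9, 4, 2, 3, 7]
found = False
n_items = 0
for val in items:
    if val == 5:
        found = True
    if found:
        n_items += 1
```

Count elements after first 5 in [6, 4, 5, 0, 9, 4, 2, 3, 7]
`n_items` takes the values: 0 → 1 → 2 → 3 → 4 → 5 → 6 → 7

Answer: 7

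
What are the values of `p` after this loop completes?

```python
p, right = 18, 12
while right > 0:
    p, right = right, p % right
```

GCD of 18 and 12
`p` takes the values: 18 → 12 → 6

Answer: 6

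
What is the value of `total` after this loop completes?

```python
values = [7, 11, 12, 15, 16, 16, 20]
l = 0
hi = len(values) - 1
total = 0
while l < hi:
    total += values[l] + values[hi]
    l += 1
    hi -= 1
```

Sum of pairs from ends
`total` takes the values: 0 → 27 → 54 → 82

Answer: 82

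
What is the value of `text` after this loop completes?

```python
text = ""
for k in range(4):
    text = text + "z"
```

Repeat 'z' 4 times
`text` takes the values: "" → "z" → "zz" → "zzz" → "zzzz"

Answer: "zzzz"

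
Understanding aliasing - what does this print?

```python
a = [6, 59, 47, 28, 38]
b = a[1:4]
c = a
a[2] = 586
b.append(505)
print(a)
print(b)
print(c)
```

Key concept: slice vs alias.
Step by step:
`a = [6, 59, 47, 28, 38]` → a = [6, 59, 47, 28, 38]
`b = a[1:4]` → b = [59, 47, 28]
`c = a` → c = [6, 59, 47, 28, 38] (same object as a)
`a[2] = 586` → a = [6, 59, 586, 28, 38] (same object as c); c = [6, 59, 586, 28, 38] (same object as a)
`b.append(505)` → b = [59, 47, 28, 505]
`print(a)` → prints [6, 59, 586, 28, 38]
`print(b)` → prints [59, 47, 28, 505]
`print(c)` → prints [6, 59, 586, 28, 38]

Answer:
[6, 59, 586, 28, 38]
[59, 47, 28, 505]
[6, 59, 586, 28, 38]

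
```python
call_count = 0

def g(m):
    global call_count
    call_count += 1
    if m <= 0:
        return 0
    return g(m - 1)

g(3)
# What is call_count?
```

Linear recursion stepping by 1: 4 calls from m=3 down to ≤0.

Answer: 4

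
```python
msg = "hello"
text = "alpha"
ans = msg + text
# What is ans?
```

Trace:
`msg = "hello"` → msg = 'hello'
`text = "alpha"` → text = 'alpha'
`ans = msg + text` → ans = 'helloalpha'
So ans = 'helloalpha'

Answer: 'helloalpha'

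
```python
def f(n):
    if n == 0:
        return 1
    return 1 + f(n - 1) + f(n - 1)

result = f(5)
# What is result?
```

f(n) = 1 + 2·f(n-1), f(0)=1. Closed form: (1+1)·2^5 - 1 = 63.

Answer: 63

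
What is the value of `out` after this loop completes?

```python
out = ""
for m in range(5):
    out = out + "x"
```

Repeat 'x' 5 times
`out` takes the values: "" → "x" → "xx" → "xxx" → "xxxx" → "xxxxx"

Answer: "xxxxx"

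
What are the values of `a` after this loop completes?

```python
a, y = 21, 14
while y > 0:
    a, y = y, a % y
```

GCD of 21 and 14
`a` takes the values: 21 → 14 → 7

Answer: 7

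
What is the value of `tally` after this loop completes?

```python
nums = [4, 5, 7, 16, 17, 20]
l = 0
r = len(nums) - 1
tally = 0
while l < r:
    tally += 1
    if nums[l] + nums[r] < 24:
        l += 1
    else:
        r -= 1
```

Steps to find pair summing to 24
`tally` takes the values: 0 → 1 → 2 → 3 → 4 → 5

Answer: 5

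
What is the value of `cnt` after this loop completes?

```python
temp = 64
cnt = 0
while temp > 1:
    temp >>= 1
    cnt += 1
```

Count right shifts until 1
`cnt` takes the values: 0 → 1 → 2 → 3 → 4 → 5 → 6

Answer: 6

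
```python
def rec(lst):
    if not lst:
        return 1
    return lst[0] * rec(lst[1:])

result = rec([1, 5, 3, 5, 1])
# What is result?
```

Product over [1, 5, 3, 5, 1] = 1 * 5 * 3 * 5 * 1 = 75

Answer: 75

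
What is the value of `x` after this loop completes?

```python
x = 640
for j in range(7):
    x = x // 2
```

Halve 7 times: 640 // 2^7 = 5
`x` takes the values: 640 → 320 → 160 → 80 → 40 → 20 → 10 → 5

Answer: 5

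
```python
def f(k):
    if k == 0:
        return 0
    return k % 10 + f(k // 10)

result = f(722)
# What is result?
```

Sum of digits of 722: 2 + 2 + 7 = 11

Answer: 11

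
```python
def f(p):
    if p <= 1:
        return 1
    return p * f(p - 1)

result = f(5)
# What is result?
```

f(5) = 5 * 4 * 3 * 2 * 1 = 120

Answer: 120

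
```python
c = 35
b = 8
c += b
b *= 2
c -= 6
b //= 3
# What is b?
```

Trace:
`c = 35` → c = 35
`b = 8` → b = 8
`c += b` → c = 43
`b *= 2` → b = 16
`c -= 6` → c = 37
`b //= 3` → b = 5
So b = 5

Answer: 5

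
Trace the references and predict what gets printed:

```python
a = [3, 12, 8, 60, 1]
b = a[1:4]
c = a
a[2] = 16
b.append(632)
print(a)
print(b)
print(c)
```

Key concept: slice vs alias.
Step by step:
`a = [3, 12, 8, 60, 1]` → a = [3, 12, 8, 60, 1]
`b = a[1:4]` → b = [12, 8, 60]
`c = a` → c = [3, 12, 8, 60, 1] (same object as a)
`a[2] = 16` → a = [3, 12, 16, 60, 1] (same object as c); c = [3, 12, 16, 60, 1] (same object as a)
`b.append(632)` → b = [12, 8, 60, 632]
`print(a)` → prints [3, 12, 16, 60, 1]
`print(b)` → prints [12, 8, 60, 632]
`print(c)` → prints [3, 12, 16, 60, 1]

Answer:
[3, 12, 16, 60, 1]
[12, 8, 60, 632]
[3, 12, 16, 60, 1]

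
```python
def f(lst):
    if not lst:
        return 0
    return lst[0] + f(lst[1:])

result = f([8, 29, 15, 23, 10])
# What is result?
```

8 + 29 + 15 + 23 + 10 + 0 = 85

Answer: 85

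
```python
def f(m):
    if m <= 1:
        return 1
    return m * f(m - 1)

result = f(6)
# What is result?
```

f(6) = 6 * 5 * 4 * 3 * 2 * 1 = 720

Answer: 720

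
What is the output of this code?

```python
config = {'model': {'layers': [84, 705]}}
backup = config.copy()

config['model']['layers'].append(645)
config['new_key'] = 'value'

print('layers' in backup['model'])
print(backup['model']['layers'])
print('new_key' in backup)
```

Key concept: shallow copy gotcha with nested dict.
Step by step:
`config = {'model': {'layers': [84, 705]}}` → config = {'model': {'layers': [84, 705]}}
`backup = config.copy()` → backup = {'model': {'layers': [84, 705]}}
`config['model']['layers'].append(645)` → config = {'model': {'layers': [84, 705, 645]}}; backup = {'model': {'layers': [84, 705, 645]}}
`config['new_key'] = 'value'` → config = {'model': {'layers': [84, 705, 645]}, 'new_key': 'value'}
`print('layers' in backup['model'])` → prints True
`print(backup['model']['layers'])` → prints [84, 705, 645]
`print('new_key' in backup)` → prints False

Answer:
True
[84, 705, 645]
False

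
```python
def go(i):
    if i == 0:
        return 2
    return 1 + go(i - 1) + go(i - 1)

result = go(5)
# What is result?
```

go(i) = 1 + 2·go(i-1), go(0)=2. Closed form: (2+1)·2^5 - 1 = 95.

Answer: 95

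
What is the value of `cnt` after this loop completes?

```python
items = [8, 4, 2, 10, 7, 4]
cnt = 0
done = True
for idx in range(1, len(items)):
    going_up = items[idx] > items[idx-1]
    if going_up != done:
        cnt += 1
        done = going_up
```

Count direction changes in [8, 4, 2, 10, 7, 4]
`cnt` takes the values: 0 → 1 → 2 → 3

Answer: 3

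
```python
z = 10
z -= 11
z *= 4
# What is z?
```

Trace:
`z = 10` → z = 10
`z -= 11` → z = -1
`z *= 4` → z = -4
So z = -4

Answer: -4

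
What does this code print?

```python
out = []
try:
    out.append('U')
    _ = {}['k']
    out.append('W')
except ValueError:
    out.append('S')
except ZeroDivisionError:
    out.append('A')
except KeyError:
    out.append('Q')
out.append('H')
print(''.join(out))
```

Execution trace: 'U' (try body) → 'Q' (except KeyError) → 'H' (after the try/except). Output: UQH

Answer: UQH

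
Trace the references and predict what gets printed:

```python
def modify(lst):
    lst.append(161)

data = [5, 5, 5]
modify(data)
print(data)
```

Key concept: function modifies passed list.
Step by step:
`data = [5, 5, 5]` → data = [5, 5, 5]
`modify(data)` → data = [5, 5, 5, 161]
`print(data)` → prints [5, 5, 5, 161]

Answer: [5, 5, 5, 161]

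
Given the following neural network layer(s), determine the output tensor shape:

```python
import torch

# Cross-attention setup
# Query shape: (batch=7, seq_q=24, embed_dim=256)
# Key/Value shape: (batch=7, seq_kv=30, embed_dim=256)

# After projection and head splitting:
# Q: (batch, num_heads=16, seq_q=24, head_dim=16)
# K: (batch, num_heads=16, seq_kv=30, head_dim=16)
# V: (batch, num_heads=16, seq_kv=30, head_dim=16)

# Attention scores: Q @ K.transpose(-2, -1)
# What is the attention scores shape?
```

Input: (7, 24, 256) -> Output: (7, 16, 24, 30)

Answer: (7, 16, 24, 30)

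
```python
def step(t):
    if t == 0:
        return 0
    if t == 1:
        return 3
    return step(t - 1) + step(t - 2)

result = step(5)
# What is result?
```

Build up from base cases: step(0)=0, step(1)=3, step(2)=3, step(3)=6, step(4)=9, step(5)=15

Answer: 15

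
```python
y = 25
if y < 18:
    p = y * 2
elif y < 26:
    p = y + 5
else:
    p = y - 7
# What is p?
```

Trace:
`y = 25` → y = 25
`if y < 18: ...` → y < 18 is False, y < 26 is True → p = 30
So p = 30

Answer: 30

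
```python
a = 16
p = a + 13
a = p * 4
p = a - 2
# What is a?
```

Trace:
`a = 16` → a = 16
`p = a + 13` → p = 29
`a = p * 4` → a = 116
`p = a - 2` → p = 114
So a = 116

Answer: 116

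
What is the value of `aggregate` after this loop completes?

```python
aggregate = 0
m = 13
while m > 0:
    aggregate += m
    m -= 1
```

Sum 13 down to 1
`aggregate` takes the values: 0 → 13 → 25 → 36 → 46 → 55 → 63 → 70 → 76 → 81 → 85 → 88 → 90 → 91

Answer: 91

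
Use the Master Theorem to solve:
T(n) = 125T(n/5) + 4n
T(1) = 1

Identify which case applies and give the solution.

a=125, b=5, f(n)=4n. log_5(125) = 3. Since c=1 < 3, Case 1 applies: T(n) = Θ(n^log_b(a)) = O(n^3).

Answer: O(n^3) - Case 1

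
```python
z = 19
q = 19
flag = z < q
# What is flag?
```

Trace:
`z = 19` → z = 19
`q = 19` → q = 19
`flag = z < q` → flag = False
So flag = False

Answer: False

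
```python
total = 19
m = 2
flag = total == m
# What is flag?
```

Trace:
`total = 19` → total = 19
`m = 2` → m = 2
`flag = total == m` → flag = False
So flag = False

Answer: False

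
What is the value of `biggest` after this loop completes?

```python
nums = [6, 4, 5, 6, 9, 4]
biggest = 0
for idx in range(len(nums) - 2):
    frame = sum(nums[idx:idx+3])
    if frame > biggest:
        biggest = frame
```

Max sum of 3-element window in [6, 4, 5, 6, 9, 4]
`biggest` takes the values: 0 → 15 → 20

Answer: 20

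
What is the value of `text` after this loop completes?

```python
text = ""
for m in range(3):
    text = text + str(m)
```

Concatenate digits 0 to 2
`text` takes the values: "" → "0" → "01" → "012"

Answer: "012"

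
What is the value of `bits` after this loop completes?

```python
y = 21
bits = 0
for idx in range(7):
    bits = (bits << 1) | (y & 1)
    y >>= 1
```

Reverse lowest 7 bits of 21
`bits` takes the values: 0 → 1 → 2 → 5 → 10 → 21 → 42 → 84

Answer: 84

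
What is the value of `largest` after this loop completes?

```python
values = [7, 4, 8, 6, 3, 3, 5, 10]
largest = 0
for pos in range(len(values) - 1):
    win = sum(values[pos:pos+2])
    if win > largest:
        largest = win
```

Max sum of 2-element window in [7, 4, 8, 6, 3, 3, 5, 10]
`largest` takes the values: 0 → 11 → 12 → 14 → 15

Answer: 15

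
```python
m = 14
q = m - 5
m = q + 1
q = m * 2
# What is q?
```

Trace:
`m = 14` → m = 14
`q = m - 5` → q = 9
`m = q + 1` → m = 10
`q = m * 2` → q = 20
So q = 20

Answer: 20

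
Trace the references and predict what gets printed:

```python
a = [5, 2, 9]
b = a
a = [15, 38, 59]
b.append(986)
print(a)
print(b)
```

Key concept: rebinding vs mutation: a is rebound to a new list, b still points at the original.
Step by step:
`a = [5, 2, 9]` → a = [5, 2, 9]
`b = a` → b = [5, 2, 9] (same object as a)
`a = [15, 38, 59]` → a = [15, 38, 59]
`b.append(986)` → b = [5, 2, 9, 986]
`print(a)` → prints [15, 38, 59]
`print(b)` → prints [5, 2, 9, 986]

Answer:
[15, 38, 59]
[5, 2, 9, 986]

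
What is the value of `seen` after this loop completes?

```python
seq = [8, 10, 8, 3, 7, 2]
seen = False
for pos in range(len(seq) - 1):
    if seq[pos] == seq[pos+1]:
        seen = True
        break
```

Check consecutive duplicates in [8, 10, 8, 3, 7, 2]
`seen` takes the values: False

Answer: False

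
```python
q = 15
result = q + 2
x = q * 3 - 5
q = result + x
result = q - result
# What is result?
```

Trace:
`q = 15` → q = 15
`result = q + 2` → result = 17
`x = q * 3 - 5` → x = 40
`q = result + x` → q = 57
`result = q - result` → result = 40
So result = 40

Answer: 40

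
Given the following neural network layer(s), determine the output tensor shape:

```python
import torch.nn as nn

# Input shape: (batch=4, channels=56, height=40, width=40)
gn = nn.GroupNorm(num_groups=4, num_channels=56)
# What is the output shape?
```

Input: (4, 56, 40, 40) -> Output: (4, 56, 40, 40)

Answer: (4, 56, 40, 40)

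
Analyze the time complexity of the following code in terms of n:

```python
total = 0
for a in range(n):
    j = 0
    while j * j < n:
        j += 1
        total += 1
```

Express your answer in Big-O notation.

Each loop level contributes: n × √n. Multiplying the contributions gives O(n√n).

Answer: O(n√n)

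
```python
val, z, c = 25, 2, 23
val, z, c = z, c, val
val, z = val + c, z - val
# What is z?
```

Trace:
`val, z, c = 25, 2, 23` → val = 25; z = 2; c = 23
`val, z, c = z, c, val` → val = 2; z = 23; c = 25
`val, z = val + c, z - val` → val = 27; z = 21
So z = 21

Answer: 21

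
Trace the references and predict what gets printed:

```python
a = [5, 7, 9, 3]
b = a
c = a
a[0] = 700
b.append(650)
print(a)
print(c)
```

Key concept: multiple aliases.
Step by step:
`a = [5, 7, 9, 3]` → a = [5, 7, 9, 3]
`b = a` → b = [5, 7, 9, 3] (same object as a)
`c = a` → c = [5, 7, 9, 3] (same object as a, b)
`a[0] = 700` → a = [700, 7, 9, 3] (same object as b, c); b = [700, 7, 9, 3] (same object as a, c); c = [700, 7, 9, 3] (same object as a, b)
`b.append(650)` → a = [700, 7, 9, 3, 650] (same object as b, c); b = [700, 7, 9, 3, 650] (same object as a, c); c = [700, 7, 9, 3, 650] (same object as a, b)
`print(a)` → prints [700, 7, 9, 3, 650]
`print(c)` → prints [700, 7, 9, 3, 650]

Answer:
[700, 7, 9, 3, 650]
[700, 7, 9, 3, 650]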